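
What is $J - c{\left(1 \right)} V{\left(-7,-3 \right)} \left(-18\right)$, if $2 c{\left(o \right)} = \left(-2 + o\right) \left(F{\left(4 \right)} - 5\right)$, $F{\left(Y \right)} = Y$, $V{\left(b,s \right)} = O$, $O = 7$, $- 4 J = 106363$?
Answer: $- \frac{106111}{4} \approx -26528.0$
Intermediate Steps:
$J = - \frac{106363}{4}$ ($J = \left(- \frac{1}{4}\right) 106363 = - \frac{106363}{4} \approx -26591.0$)
$V{\left(b,s \right)} = 7$
$c{\left(o \right)} = 1 - \frac{o}{2}$ ($c{\left(o \right)} = \frac{\left(-2 + o\right) \left(4 - 5\right)}{2} = \frac{\left(-2 + o\right) \left(-1\right)}{2} = \frac{2 - o}{2} = 1 - \frac{o}{2}$)
$J - c{\left(1 \right)} V{\left(-7,-3 \right)} \left(-18\right) = - \frac{106363}{4} - \left(1 - \frac{1}{2}\right) 7 \left(-18\right) = - \frac{106363}{4} - \frac{1}{2} \cdot 7 \left(-18\right) = - \frac{106363}{4} - \frac{7}{2} \left(-18\right) = - \frac{106363}{4} - -63 = - \frac{106363}{4} + 63 = - \frac{106111}{4}$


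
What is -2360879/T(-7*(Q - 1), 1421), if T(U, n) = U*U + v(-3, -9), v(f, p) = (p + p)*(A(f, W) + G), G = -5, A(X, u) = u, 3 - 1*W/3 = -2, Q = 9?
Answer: -2360879/2956 ≈ -798.67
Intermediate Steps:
W = 15 (W = 9 - 3*(-2) = 9 + 6 = 15)
v(f, p) = 20*p (v(f, p) = (p + p)*(15 - 5) = (2*p)*10 = 20*p)
T(U, n) = -180 + U² (T(U, n) = U*U + 20*(-9) = U² - 180 = -180 + U²)
-2360879/T(-7*(Q - 1), 1421) = -2360879/(-180 + (-7*(9 - 1))²) = -2360879/(-180 + (-7*8)²) = -2360879/(-180 + (-56)²) = -2360879/(-180 + 3136) = -2360879/2956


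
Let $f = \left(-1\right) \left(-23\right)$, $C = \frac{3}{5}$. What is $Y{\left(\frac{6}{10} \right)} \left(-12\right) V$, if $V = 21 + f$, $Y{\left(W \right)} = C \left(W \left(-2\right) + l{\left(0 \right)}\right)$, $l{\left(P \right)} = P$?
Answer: $\frac{9504}{25} \approx 380.16$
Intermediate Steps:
$C = \frac{3}{5}$ ($C = 3 \cdot \frac{1}{5} = \frac{3}{5} \approx 0.6$)
$f = 23$
$Y{\left(W \right)} = - \frac{6 W}{5}$ ($Y{\left(W \right)} = \frac{3 \left(W \left(-2\right) + 0\right)}{5} = \frac{3 \left(- 2 W + 0\right)}{5} = \frac{3 \left(- 2 W\right)}{5} = - \frac{6 W}{5}$)
$V = 44$ ($V = 21 + 23 = 44$)
$Y{\left(\frac{6}{10} \right)} \left(-12\right) V = - \frac{6 \cdot \frac{6}{10}}{5} \left(-12\right) 44 = - \frac{6 \cdot 6 \cdot \frac{1}{10}}{5} \left(-12\right) 44 = \left(- \frac{6}{5}\right) \frac{3}{5} \left(-12\right) 44 = \left(- \frac{18}{25}\right) \left(-12\right) 44 = \frac{216}{25} \cdot 44 = \frac{9504}{25}$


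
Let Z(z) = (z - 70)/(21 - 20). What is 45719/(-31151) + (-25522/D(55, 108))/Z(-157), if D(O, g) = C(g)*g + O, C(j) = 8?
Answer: -8742541925/6498503563 ≈ -1.3453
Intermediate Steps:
Z(z) = -70 + z (Z(z) = (-70 + z)/1 = (-70 + z)*1 = -70 + z)
D(O, g) = O + 8*g (D(O, g) = 8*g + O = O + 8*g)
45719/(-31151) + (-25522/D(55, 108))/Z(-157) = 45719/(-31151) + (-25522/(55 + 8*108))/(-70 - 157) = 45719*(-1/31151) - 25522/(55 + 864)/(-227) = -45719/31151 - 25522/919*(-1/227) = -45719/31151 + 25522/208613 = -8742541925/6498503563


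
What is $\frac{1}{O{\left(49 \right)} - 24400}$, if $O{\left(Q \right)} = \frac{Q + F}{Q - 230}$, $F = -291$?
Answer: $- \frac{181}{4416158} \approx -4.0986 \cdot 10^{-5}$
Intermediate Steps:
$O{\left(Q \right)} = \frac{-291 + Q}{-230 + Q}$ ($O{\left(Q \right)} = \frac{Q - 291}{Q - 230} = \frac{-291 + Q}{-230 + Q}$)
$\frac{1}{O{\left(49 \right)} - 24400} = \frac{1}{\frac{-291 + 49}{-230 + 49} - 24400} = \frac{1}{\frac{1}{-181} \left(-242\right) - 24400} = \frac{1}{\left(- \frac{1}{181}\right) \left(-242\right) - 24400} = \frac{1}{\frac{242}{181} - 24400} = \frac{1}{- \frac{4416158}{181}} = - \frac{181}{4416158}$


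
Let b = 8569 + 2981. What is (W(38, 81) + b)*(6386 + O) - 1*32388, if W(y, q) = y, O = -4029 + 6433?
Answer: 101826132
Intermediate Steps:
b = 11550
O = 2404
(W(38, 81) + b)*(6386 + O) - 1*32388 = (38 + 11550)*(6386 + 2404) - 1*32388 = 11588*8790 - 32388 = 101858520 - 32388 = 101826132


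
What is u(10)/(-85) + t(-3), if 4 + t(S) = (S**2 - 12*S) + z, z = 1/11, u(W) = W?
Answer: 7662/187 ≈ 40.973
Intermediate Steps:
z = 1/11 ≈ 0.090909
t(S) = -43/11 + S**2 - 12*S (t(S) = -4 + ((S**2 - 12*S) + 1/11) = -4 + (1/11 + S**2 - 12*S) = -43/11 + S**2 - 12*S)
u(10)/(-85) + t(-3) = 10/(-85) + (-43/11 + (-3)**2 - 12*(-3)) = 10*(-1/85) + (-43/11 + 9 + 36) = -2/17 + 452/11 = 7662/187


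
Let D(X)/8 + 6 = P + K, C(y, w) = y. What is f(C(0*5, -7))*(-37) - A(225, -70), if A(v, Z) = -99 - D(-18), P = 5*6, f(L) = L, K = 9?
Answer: 363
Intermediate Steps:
P = 30
D(X) = 264 (D(X) = -48 + 8*(30 + 9) = -48 + 8*39 = -48 + 312 = 264)
A(v, Z) = -363 (A(v, Z) = -99 - 1*264 = -99 - 264 = -363)
f(C(0*5, -7))*(-37) - A(225, -70) = (0*5)*(-37) - 1*(-363) = 0*(-37) + 363 = 0 + 363 = 363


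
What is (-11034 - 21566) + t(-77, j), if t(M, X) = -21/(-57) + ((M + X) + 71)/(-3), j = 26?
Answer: -1858559/57 ≈ -32606.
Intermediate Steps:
t(M, X) = -1328/57 - M/3 - X/3 (t(M, X) = -21*(-1/57) + (71 + M + X)*(-⅓) = 7/19 + (-71/3 - M/3 - X/3) = -1328/57 - M/3 - X/3)
(-11034 - 21566) + t(-77, j) = (-11034 - 21566) + (-1328/57 - ⅓*(-77) - ⅓*26) = -32600 + (-1328/57 + 77/3 - 26/3) = -32600 - 359/57 = -1858559/57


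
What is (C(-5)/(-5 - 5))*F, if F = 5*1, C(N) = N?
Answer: 5/2 ≈ 2.5000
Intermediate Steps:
F = 5
(C(-5)/(-5 - 5))*F = -5/(-5 - 5)*5 = -5/(-10)*5 = -5*(-⅒)*5 = (½)*5 = 5/2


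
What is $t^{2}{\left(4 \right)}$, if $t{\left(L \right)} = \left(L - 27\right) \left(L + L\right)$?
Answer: $33856$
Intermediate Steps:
$t{\left(L \right)} = 2 L \left(-27 + L\right)$ ($t{\left(L \right)} = \left(-27 + L\right) 2 L = 2 L \left(-27 + L\right)$)
$t^{2}{\left(4 \right)} = \left(2 \cdot 4 \left(-27 + 4\right)\right)^{2} = \left(2 \cdot 4 \left(-23\right)\right)^{2} = \left(-184\right)^{2} = 33856$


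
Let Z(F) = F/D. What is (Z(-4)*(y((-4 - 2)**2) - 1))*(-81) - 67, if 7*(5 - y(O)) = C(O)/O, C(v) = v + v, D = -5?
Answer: -10769/35 ≈ -307.69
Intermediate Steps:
C(v) = 2*v
Z(F) = -F/5 (Z(F) = F/(-5) = F*(-1/5) = -F/5)
y(O) = 33/7 (y(O) = 5 - 2*O/(7*O) = 5 - 1/7*2 = 5 - 2/7 = 33/7)
(Z(-4)*(y((-4 - 2)**2) - 1))*(-81) - 67 = ((-1/5*(-4))*(33/7 - 1))*(-81) - 67 = ((4/5)*(26/7))*(-81) - 67 = (104/35)*(-81) - 67 = -8424/35 - 67 = -10769/35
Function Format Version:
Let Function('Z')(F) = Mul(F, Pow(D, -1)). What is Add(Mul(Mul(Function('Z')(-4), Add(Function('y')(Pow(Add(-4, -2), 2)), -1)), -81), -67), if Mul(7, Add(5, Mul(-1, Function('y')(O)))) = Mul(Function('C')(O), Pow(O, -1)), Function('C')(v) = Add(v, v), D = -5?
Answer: Rational(-10769, 35) ≈ -307.69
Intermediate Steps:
Function('C')(v) = Mul(2, v)
Function('Z')(F) = Mul(Rational(-1, 5), F) (Function('Z')(F) = Mul(F, Pow(-5, -1)) = Mul(F, Rational(-1, 5)) = Mul(Rational(-1, 5), F))
Function('y')(O) = Rational(33, 7) (Function('y')(O) = Add(5, Mul(Rational(-1, 7), Mul(Mul(2, O), Pow(O, -1)))) = Add(5, Mul(Rational(-1, 7), 2)) = Add(5, Rational(-2, 7)) = Rational(33, 7))
Add(Mul(Mul(Function('Z')(-4), Add(Function('y')(Pow(Add(-4, -2), 2)), -1)), -81), -67) = Add(Mul(Mul(Mul(Rational(-1, 5), -4), Add(Rational(33, 7), -1)), -81), -67) = Add(Mul(Mul(Rational(4, 5), Rational(26, 7)), -81), -67) = Add(Mul(Rational(104, 35), -81), -67) = Add(Rational(-8424, 35), -67) = Rational(-10769, 35)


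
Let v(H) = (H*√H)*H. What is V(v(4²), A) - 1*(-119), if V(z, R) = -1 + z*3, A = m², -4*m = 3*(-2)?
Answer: 3190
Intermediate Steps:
v(H) = H^(5/2) (v(H) = H^(3/2)*H = H^(5/2))
m = 3/2 (m = -3*(-2)/4 = -¼*(-6) = 3/2 ≈ 1.5000)
A = 9/4 (A = (3/2)² = 9/4 ≈ 2.2500)
V(z, R) = -1 + 3*z
V(v(4²), A) - 1*(-119) = (-1 + 3*(4²)^(5/2)) - 1*(-119) = (-1 + 3*16^(5/2)) + 119 = (-1 + 3*1024) + 119 = (-1 + 3072) + 119 = 3071 + 119 = 3190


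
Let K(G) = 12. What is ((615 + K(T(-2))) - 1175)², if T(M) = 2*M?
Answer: 300304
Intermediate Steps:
((615 + K(T(-2))) - 1175)² = ((615 + 12) - 1175)² = (627 - 1175)² = (-548)² = 300304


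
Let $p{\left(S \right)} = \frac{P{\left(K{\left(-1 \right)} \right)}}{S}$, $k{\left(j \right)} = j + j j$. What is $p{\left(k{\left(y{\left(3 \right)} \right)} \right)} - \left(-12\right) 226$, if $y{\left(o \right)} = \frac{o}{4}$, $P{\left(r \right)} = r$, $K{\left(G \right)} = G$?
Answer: $\frac{56936}{21} \approx 2711.2$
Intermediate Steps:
$y{\left(o \right)} = \frac{o}{4}$ ($y{\left(o \right)} = o \frac{1}{4} = \frac{o}{4}$)
$k{\left(j \right)} = j + j^{2}$
$p{\left(S \right)} = - \frac{1}{S}$
$p{\left(k{\left(y{\left(3 \right)} \right)} \right)} - \left(-12\right) 226 = - \frac{1}{\frac{1}{4} \cdot 3 \left(1 + \frac{1}{4} \cdot 3\right)} - \left(-12\right) 226 = - \frac{1}{\frac{3}{4} \left(1 + \frac{3}{4}\right)} - -2712 = - \frac{1}{\frac{3}{4} \cdot \frac{7}{4}} + 2712 = - \frac{1}{\frac{21}{16}} + 2712 = \left(-1\right) \frac{16}{21} + 2712 = - \frac{16}{21} + 2712 = \frac{56936}{21}$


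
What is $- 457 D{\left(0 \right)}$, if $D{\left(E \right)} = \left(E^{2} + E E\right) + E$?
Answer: $0$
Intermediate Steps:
$D{\left(E \right)} = E + 2 E^{2}$ ($D{\left(E \right)} = \left(E^{2} + E^{2}\right) + E = 2 E^{2} + E = E + 2 E^{2}$)
$- 457 D{\left(0 \right)} = - 457 \cdot 0 \left(1 + 2 \cdot 0\right) = - 457 \cdot 0 \left(1 + 0\right) = - 457 \cdot 0 \cdot 1 = \left(-457\right) 0 = 0$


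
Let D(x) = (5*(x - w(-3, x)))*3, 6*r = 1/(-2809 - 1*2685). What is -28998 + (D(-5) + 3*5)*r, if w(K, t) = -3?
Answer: -318630019/10988 ≈ -28998.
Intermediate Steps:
r = -1/32964 (r = 1/(6*(-2809 - 1*2685)) = 1/(6*(-2809 - 2685)) = (⅙)/(-5494) = (⅙)*(-1/5494) = -1/32964 ≈ -3.0336e-5)
D(x) = 45 + 15*x (D(x) = (5*(x - 1*(-3)))*3 = (5*(x + 3))*3 = (5*(3 + x))*3 = (15 + 5*x)*3 = 45 + 15*x)
-28998 + (D(-5) + 3*5)*r = -28998 + ((45 + 15*(-5)) + 3*5)*(-1/32964) = -28998 + ((45 - 75) + 15)*(-1/32964) = -28998 + (-30 + 15)*(-1/32964) = -28998 - 15*(-1/32964) = -28998 + 5/10988 = -318630019/10988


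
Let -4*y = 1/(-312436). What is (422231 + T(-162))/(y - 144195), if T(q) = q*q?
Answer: -560478940400/180206836079 ≈ -3.1102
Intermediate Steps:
T(q) = q**2
y = 1/1249744 (y = -1/4/(-312436) = -1/4*(-1/312436) = 1/1249744 ≈ 8.0016e-7)
(422231 + T(-162))/(y - 144195) = (422231 + (-162)**2)/(1/1249744 - 144195) = (422231 + 26244)/(-180206836079/1249744) = 448475*(-1249744/180206836079) = -560478940400/180206836079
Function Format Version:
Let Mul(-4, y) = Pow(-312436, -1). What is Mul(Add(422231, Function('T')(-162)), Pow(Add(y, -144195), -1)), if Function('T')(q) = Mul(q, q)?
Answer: Rational(-560478940400, 180206836079) ≈ -3.1102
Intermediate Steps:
Function('T')(q) = Pow(q, 2)
y = Rational(1, 1249744) (y = Mul(Rational(-1, 4), Pow(-312436, -1)) = Mul(Rational(-1, 4), Rational(-1, 312436)) = Rational(1, 1249744) ≈ 8.0016e-7)
Mul(Add(422231, Function('T')(-162)), Pow(Add(y, -144195), -1)) = Mul(Add(422231, Pow(-162, 2)), Pow(Add(Rational(1, 1249744), -144195), -1)) = Mul(Add(422231, 26244), Pow(Rational(-180206836079, 1249744), -1)) = Mul(448475, Rational(-1249744, 180206836079)) = Rational(-560478940400, 180206836079)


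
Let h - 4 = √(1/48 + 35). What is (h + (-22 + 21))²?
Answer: 2113/48 + 41*√3/2 ≈ 79.528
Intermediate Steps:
h = 4 + 41*√3/12 (h = 4 + √(1/48 + 35) = 4 + √(1681/48) = 4 + 41*√3/12 ≈ 9.9178)
(h + (-22 + 21))² = ((4 + 41*√3/12) + (-22 + 21))² = ((4 + 41*√3/12) - 1)² = (3 + 41*√3/12)²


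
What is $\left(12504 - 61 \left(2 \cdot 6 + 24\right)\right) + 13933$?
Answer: $24241$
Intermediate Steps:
$\left(12504 - 61 \left(2 \cdot 6 + 24\right)\right) + 13933 = \left(12504 - 61 \left(12 + 24\right)\right) + 13933 = \left(12504 - 2196\right) + 13933 = 10308 + 13933 = 24241$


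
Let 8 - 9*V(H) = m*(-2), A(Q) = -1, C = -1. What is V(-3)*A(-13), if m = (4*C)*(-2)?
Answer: -8/3 ≈ -2.6667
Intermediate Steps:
m = 8 (m = (4*(-1))*(-2) = -4*(-2) = 8)
V(H) = 8/3 (V(H) = 8/9 - 8*(-2)/9 = 8/9 - ⅑*(-16) = 8/9 + 16/9 = 8/3)
V(-3)*A(-13) = (8/3)*(-1) = -8/3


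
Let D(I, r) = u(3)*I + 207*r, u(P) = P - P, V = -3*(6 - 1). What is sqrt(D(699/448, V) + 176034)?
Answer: sqrt(172929) ≈ 415.85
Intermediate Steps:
V = -15 (V = -3*5 = -15)
u(P) = 0
D(I, r) = 207*r (D(I, r) = 0*I + 207*r = 0 + 207*r = 207*r)
sqrt(D(699/448, V) + 176034) = sqrt(207*(-15) + 176034) = sqrt(-3105 + 176034) = sqrt(172929)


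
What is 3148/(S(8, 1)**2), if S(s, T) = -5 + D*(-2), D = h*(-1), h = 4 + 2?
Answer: 3148/49 ≈ 64.245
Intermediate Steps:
h = 6
D = -6 (D = 6*(-1) = -6)
S(s, T) = 7 (S(s, T) = -5 - 6*(-2) = -5 + 12 = 7)
3148/(S(8, 1)**2) = 3148/(7**2) = 3148/49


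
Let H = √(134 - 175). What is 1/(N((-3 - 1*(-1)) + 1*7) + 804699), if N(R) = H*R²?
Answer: 804699/647540506226 - 25*I*√41/647540506226 ≈ 1.2427e-6 - 2.4721e-10*I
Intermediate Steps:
H = I*√41 (H = √(-41) = I*√41 ≈ 6.4031*I)
N(R) = I*√41*R² (N(R) = (I*√41)*R² = I*√41*R²)
1/(N((-3 - 1*(-1)) + 1*7) + 804699) = 1/(I*√41*((-3 - 1*(-1)) + 1*7)² + 804699) = 1/(I*√41*((-3 + 1) + 7)² + 804699) = 1/(I*√41*(-2 + 7)² + 804699) = 1/(I*√41*5² + 804699) = 1/(I*√41*25 + 804699) = 1/(25*I*√41 + 804699) = 1/(804699 + 25*I*√41)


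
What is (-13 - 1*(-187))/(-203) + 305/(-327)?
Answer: -4097/2289 ≈ -1.7899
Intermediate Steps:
(-13 - 1*(-187))/(-203) + 305/(-327) = (-13 + 187)*(-1/203) + 305*(-1/327) = 174*(-1/203) - 305/327 = -6/7 - 305/327 = -4097/2289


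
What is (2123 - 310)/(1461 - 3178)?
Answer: -1813/1717 ≈ -1.0559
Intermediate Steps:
(2123 - 310)/(1461 - 3178) = 1813/(-1717) = 1813*(-1/1717) = -1813/1717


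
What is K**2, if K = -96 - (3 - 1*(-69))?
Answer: 28224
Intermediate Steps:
K = -168 (K = -96 - (3 + 69) = -96 - 1*72 = -96 - 72 = -168)
K**2 = (-168)**2 = 28224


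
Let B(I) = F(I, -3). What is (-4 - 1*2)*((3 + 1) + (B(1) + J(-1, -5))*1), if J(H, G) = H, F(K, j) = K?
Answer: -24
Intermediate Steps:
B(I) = I
(-4 - 1*2)*((3 + 1) + (B(1) + J(-1, -5))*1) = (-4 - 1*2)*((3 + 1) + (1 - 1)*1) = (-4 - 2)*(4 + 0*1) = -6*(4 + 0) = -6*4 = -24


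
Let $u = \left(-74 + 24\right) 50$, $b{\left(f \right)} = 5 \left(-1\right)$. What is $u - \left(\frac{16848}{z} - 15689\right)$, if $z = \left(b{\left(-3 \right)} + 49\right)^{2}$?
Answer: $\frac{1594816}{121} \approx 13180.0$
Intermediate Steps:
$b{\left(f \right)} = -5$
$z = 1936$ ($z = \left(-5 + 49\right)^{2} = 44^{2} = 1936$)
$u = -2500$ ($u = \left(-50\right) 50 = -2500$)
$u - \left(\frac{16848}{z} - 15689\right) = -2500 - \left(\frac{16848}{1936} - 15689\right) = -2500 - \left(16848 \cdot \frac{1}{1936} - 15689\right) = -2500 - \left(\frac{1053}{121} - 15689\right) = -2500 - - \frac{1897316}{121} = -2500 + \frac{1897316}{121} = \frac{1594816}{121}$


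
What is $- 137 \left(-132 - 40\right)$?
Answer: $23564$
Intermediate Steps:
$- 137 \left(-132 - 40\right) = \left(-137\right) \left(-172\right) = 23564$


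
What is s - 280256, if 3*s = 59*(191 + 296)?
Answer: -812035/3 ≈ -2.7068e+5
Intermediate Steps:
s = 28733/3 (s = (59*(191 + 296))/3 = (59*487)/3 = (⅓)*28733 = 28733/3 ≈ 9577.7)
s - 280256 = 28733/3 - 280256 = -812035/3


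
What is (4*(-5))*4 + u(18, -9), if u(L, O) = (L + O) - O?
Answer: -62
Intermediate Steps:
u(L, O) = L
(4*(-5))*4 + u(18, -9) = (4*(-5))*4 + 18 = -20*4 + 18 = -80 + 18 = -62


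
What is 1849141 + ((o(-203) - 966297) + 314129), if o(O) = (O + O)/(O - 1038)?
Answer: 1485443899/1241 ≈ 1.1970e+6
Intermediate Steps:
o(O) = 2*O/(-1038 + O) (o(O) = (2*O)/(-1038 + O) = 2*O/(-1038 + O))
1849141 + ((o(-203) - 966297) + 314129) = 1849141 + ((2*(-203)/(-1038 - 203) - 966297) + 314129) = 1849141 + ((2*(-203)/(-1241) - 966297) + 314129) = 1849141 + ((2*(-203)*(-1/1241) - 966297) + 314129) = 1849141 + ((406/1241 - 966297) + 314129) = 1849141 + (-1199174171/1241 + 314129) = 1849141 - 809340082/1241 = 1485443899/1241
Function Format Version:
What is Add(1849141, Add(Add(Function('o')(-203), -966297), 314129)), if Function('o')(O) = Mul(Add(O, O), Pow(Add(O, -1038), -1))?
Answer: Rational(1485443899, 1241) ≈ 1.1970e+6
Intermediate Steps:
Function('o')(O) = Mul(2, O, Pow(Add(-1038, O), -1)) (Function('o')(O) = Mul(Mul(2, O), Pow(Add(-1038, O), -1)) = Mul(2, O, Pow(Add(-1038, O), -1)))
Add(1849141, Add(Add(Function('o')(-203), -966297), 314129)) = Add(1849141, Add(Add(Mul(2, -203, Pow(Add(-1038, -203), -1)), -966297), 314129)) = Add(1849141, Add(Add(Mul(2, -203, Pow(-1241, -1)), -966297), 314129)) = Add(1849141, Add(Add(Mul(2, -203, Rational(-1, 1241)), -966297), 314129)) = Add(1849141, Add(Add(Rational(406, 1241), -966297), 314129)) = Add(1849141, Add(Rational(-1199174171, 1241), 314129)) = Add(1849141, Rational(-809340082, 1241)) = Rational(1485443899, 1241)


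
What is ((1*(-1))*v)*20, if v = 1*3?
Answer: -60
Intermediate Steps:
v = 3
((1*(-1))*v)*20 = ((1*(-1))*3)*20 = -1*3*20 = -3*20 = -60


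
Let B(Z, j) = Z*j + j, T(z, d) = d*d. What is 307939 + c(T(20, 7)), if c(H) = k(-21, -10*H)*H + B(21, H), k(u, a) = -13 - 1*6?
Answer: 308086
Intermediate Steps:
k(u, a) = -19 (k(u, a) = -13 - 6 = -19)
T(z, d) = d²
B(Z, j) = j + Z*j
c(H) = 3*H (c(H) = -19*H + H*(1 + 21) = -19*H + H*22 = -19*H + 22*H = 3*H)
307939 + c(T(20, 7)) = 307939 + 3*7² = 307939 + 3*49 = 307939 + 147 = 308086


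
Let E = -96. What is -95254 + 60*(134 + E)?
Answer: -92974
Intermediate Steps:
-95254 + 60*(134 + E) = -95254 + 60*(134 - 96) = -95254 + 60*38 = -95254 + 2280 = -92974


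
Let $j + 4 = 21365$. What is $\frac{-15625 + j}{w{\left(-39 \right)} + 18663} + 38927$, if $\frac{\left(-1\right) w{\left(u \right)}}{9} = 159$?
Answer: $\frac{27949825}{718} \approx 38927.0$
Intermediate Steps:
$j = 21361$ ($j = -4 + 21365 = 21361$)
$w{\left(u \right)} = -1431$ ($w{\left(u \right)} = \left(-9\right) 159 = -1431$)
$\frac{-15625 + j}{w{\left(-39 \right)} + 18663} + 38927 = \frac{-15625 + 21361}{-1431 + 18663} + 38927 = \frac{5736}{17232} + 38927 = 5736 \cdot \frac{1}{17232} + 38927 = \frac{239}{718} + 38927 = \frac{27949825}{718}$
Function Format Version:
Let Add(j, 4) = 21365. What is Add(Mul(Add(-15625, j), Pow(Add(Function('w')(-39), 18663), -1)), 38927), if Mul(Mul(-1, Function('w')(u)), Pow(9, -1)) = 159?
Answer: Rational(27949825, 718) ≈ 38927.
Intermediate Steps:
j = 21361 (j = Add(-4, 21365) = 21361)
Function('w')(u) = -1431 (Function('w')(u) = Mul(-9, 159) = -1431)
Add(Mul(Add(-15625, j), Pow(Add(Function('w')(-39), 18663), -1)), 38927) = Add(Mul(Add(-15625, 21361), Pow(Add(-1431, 18663), -1)), 38927) = Add(Mul(5736, Pow(17232, -1)), 38927) = Add(Mul(5736, Rational(1, 17232)), 38927) = Add(Rational(239, 718), 38927) = Rational(27949825, 718)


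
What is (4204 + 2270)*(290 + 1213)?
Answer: 9730422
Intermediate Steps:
(4204 + 2270)*(290 + 1213) = 6474*1503 = 9730422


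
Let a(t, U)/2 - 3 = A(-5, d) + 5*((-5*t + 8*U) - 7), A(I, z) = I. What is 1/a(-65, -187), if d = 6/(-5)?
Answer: -1/11784 ≈ -8.4861e-5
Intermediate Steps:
d = -6/5 (d = 6*(-1/5) = -6/5 ≈ -1.2000)
a(t, U) = -74 - 50*t + 80*U (a(t, U) = 6 + 2*(-5 + 5*((-5*t + 8*U) - 7)) = 6 + 2*(-5 + 5*(-7 - 5*t + 8*U)) = 6 + 2*(-5 + (-35 - 25*t + 40*U)) = 6 + 2*(-40 - 25*t + 40*U) = 6 + (-80 - 50*t + 80*U) = -74 - 50*t + 80*U)
1/a(-65, -187) = 1/(-74 - 50*(-65) + 80*(-187)) = 1/(-74 + 3250 - 14960) = 1/(-11784) = -1/11784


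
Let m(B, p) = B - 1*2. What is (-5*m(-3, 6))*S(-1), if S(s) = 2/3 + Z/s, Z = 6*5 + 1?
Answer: -2275/3 ≈ -758.33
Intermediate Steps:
Z = 31 (Z = 30 + 1 = 31)
m(B, p) = -2 + B (m(B, p) = B - 2 = -2 + B)
S(s) = ⅔ + 31/s (S(s) = 2/3 + 31/s = 2*(⅓) + 31/s = ⅔ + 31/s)
(-5*m(-3, 6))*S(-1) = (-5*(-2 - 3))*(⅔ + 31/(-1)) = (-5*(-5))*(⅔ + 31*(-1)) = 25*(⅔ - 31) = 25*(-91/3) = -2275/3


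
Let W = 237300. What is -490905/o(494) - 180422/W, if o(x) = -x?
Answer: 14550328504/14653275 ≈ 992.97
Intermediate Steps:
-490905/o(494) - 180422/W = -490905/((-1*494)) - 180422/237300 = -490905/(-494) - 180422*1/237300 = -490905*(-1/494) - 90211/118650 = 490905/494 - 90211/118650 = 14550328504/14653275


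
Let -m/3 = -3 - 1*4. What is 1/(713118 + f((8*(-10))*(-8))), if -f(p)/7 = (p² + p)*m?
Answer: -1/59592162 ≈ -1.6781e-8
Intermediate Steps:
m = 21 (m = -3*(-3 - 1*4) = -3*(-3 - 4) = -3*(-7) = 21)
f(p) = -147*p - 147*p² (f(p) = -7*(p² + p)*21 = -7*(p + p²)*21 = -7*(21*p + 21*p²) = -147*p - 147*p²)
1/(713118 + f((8*(-10))*(-8))) = 1/(713118 - 147*(8*(-10))*(-8)*(1 + (8*(-10))*(-8))) = 1/(713118 - 147*(-80*(-8))*(1 - 80*(-8))) = 1/(713118 - 147*640*(1 + 640)) = 1/(713118 - 147*640*641) = 1/(713118 - 60305280) = 1/(-59592162) = -1/59592162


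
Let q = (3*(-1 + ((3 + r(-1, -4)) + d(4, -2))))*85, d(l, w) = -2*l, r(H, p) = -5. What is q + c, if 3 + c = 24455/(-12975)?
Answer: -7291651/2595 ≈ -2809.9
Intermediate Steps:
q = -2805 (q = (3*(-1 + ((3 - 5) - 2*4)))*85 = (3*(-1 + (-2 - 8)))*85 = (3*(-1 - 10))*85 = (3*(-11))*85 = -33*85 = -2805)
c = -12676/2595 (c = -3 + 24455/(-12975) = -3 + 24455*(-1/12975) = -3 - 4891/2595 = -12676/2595 ≈ -4.8848)
q + c = -2805 - 12676/2595 = -7291651/2595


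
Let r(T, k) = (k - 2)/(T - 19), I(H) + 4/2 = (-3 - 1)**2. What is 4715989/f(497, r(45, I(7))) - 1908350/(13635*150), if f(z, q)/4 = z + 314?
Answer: 192783716297/132695820 ≈ 1452.8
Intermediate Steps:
I(H) = 14 (I(H) = -2 + (-3 - 1)**2 = -2 + (-4)**2 = -2 + 16 = 14)
r(T, k) = (-2 + k)/(-19 + T)
f(z, q) = 1256 + 4*z (f(z, q) = 4*(z + 314) = 4*(314 + z) = 1256 + 4*z)
4715989/f(497, r(45, I(7))) - 1908350/(13635*150) = 4715989/(1256 + 4*497) - 1908350/(13635*150) = 4715989/(1256 + 1988) - 1908350/2045250 = 4715989/3244 - 1908350*1/2045250 = 4715989*(1/3244) - 38167/40905 = 4715989/3244 - 38167/40905 = 192783716297/132695820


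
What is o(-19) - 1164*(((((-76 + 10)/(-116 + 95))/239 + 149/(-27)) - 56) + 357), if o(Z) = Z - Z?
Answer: -5178941744/15057 ≈ -3.4396e+5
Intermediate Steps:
o(Z) = 0
o(-19) - 1164*(((((-76 + 10)/(-116 + 95))/239 + 149/(-27)) - 56) + 357) = 0 - 1164*(((((-76 + 10)/(-116 + 95))/239 + 149/(-27)) - 56) + 357) = 0 - 1164*(((-66/(-21)*(1/239) + 149*(-1/27)) - 56) + 357) = 0 - 1164*(((-66*(-1/21)*(1/239) - 149/27) - 56) + 357) = 0 - 1164*((((22/7)*(1/239) - 149/27) - 56) + 357) = 0 - 1164*(((22/1673 - 149/27) - 56) + 357) = 0 - 1164*((-248683/45171 - 56) + 357) = 0 - 1164*(-2778259/45171 + 357) = 0 - 1164*13347788/45171 = 0 - 5178941744/15057 = -5178941744/15057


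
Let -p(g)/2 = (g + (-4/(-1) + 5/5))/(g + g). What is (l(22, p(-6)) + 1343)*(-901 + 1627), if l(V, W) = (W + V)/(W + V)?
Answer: 975744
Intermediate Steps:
p(g) = -(5 + g)/g (p(g) = -2*(g + (-4/(-1) + 5/5))/(g + g) = -2*(g + (-4*(-1) + 5*(⅕)))/(2*g) = -2*(g + (4 + 1))*1/(2*g) = -2*(g + 5)*1/(2*g) = -2*(5 + g)*1/(2*g) = -(5 + g)/g)
l(V, W) = 1 (l(V, W) = (V + W)/(V + W) = 1)
(l(22, p(-6)) + 1343)*(-901 + 1627) = (1 + 1343)*(-901 + 1627) = 1344*726 = 975744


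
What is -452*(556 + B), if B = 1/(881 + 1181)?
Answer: -259102898/1031 ≈ -2.5131e+5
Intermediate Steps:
B = 1/2062 ≈ 0.00048497
-452*(556 + B) = -452*(556 + 1/2062) = -452*1146473/2062 = -259102898/1031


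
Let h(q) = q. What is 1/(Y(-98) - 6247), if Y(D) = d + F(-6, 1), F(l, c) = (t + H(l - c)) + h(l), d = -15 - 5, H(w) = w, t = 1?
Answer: -1/6279 ≈ -0.00015926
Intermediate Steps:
d = -20
F(l, c) = 1 - c + 2*l (F(l, c) = (1 + (l - c)) + l = (1 + l - c) + l = 1 - c + 2*l)
Y(D) = -32 (Y(D) = -20 + (1 - 1*1 + 2*(-6)) = -20 + (1 - 1 - 12) = -20 - 12 = -32)
1/(Y(-98) - 6247) = 1/(-32 - 6247) = 1/(-6279) = -1/6279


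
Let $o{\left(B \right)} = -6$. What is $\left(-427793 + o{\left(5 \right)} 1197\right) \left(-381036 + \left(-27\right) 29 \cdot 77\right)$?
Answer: $191966211825$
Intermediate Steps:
$\left(-427793 + o{\left(5 \right)} 1197\right) \left(-381036 + \left(-27\right) 29 \cdot 77\right) = \left(-427793 - 7182\right) \left(-381036 + \left(-27\right) 29 \cdot 77\right) = \left(-427793 - 7182\right) \left(-381036 - 60291\right) = - 434975 \left(-381036 - 60291\right) = \left(-434975\right) \left(-441327\right) = 191966211825$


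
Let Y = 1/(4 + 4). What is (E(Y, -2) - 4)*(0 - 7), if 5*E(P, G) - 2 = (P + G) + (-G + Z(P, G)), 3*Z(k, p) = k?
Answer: 749/30 ≈ 24.967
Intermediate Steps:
Y = 1/8 ≈ 0.12500
Z(k, p) = k/3
E(P, G) = 2/5 + 4*P/15 (E(P, G) = 2/5 + ((P + G) + (-G + P/3))/5 = 2/5 + ((G + P) + (-G + P/3))/5 = 2/5 + (4*P/3)/5 = 2/5 + 4*P/15)
(E(Y, -2) - 4)*(0 - 7) = ((2/5 + (4/15)*(1/8)) - 4)*(0 - 7) = ((2/5 + 1/30) - 4)*(-7) = (13/30 - 4)*(-7) = -107/30*(-7) = 749/30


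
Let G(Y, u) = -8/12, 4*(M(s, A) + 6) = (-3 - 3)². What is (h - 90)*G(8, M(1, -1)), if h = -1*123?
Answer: 142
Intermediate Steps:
M(s, A) = 3 (M(s, A) = -6 + (-3 - 3)²/4 = -6 + (¼)*(-6)² = -6 + (¼)*36 = -6 + 9 = 3)
G(Y, u) = -⅔ (G(Y, u) = -8*1/12 = -⅔)
h = -123
(h - 90)*G(8, M(1, -1)) = (-123 - 90)*(-⅔) = -213*(-⅔) = 142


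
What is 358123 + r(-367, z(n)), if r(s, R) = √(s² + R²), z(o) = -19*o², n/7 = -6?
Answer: 358123 + √1123456945 ≈ 3.9164e+5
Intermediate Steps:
n = -42 (n = 7*(-6) = -42)
r(s, R) = √(R² + s²)
358123 + r(-367, z(n)) = 358123 + √((-19*(-42)²)² + (-367)²) = 358123 + √((-19*1764)² + 134689) = 358123 + √((-33516)² + 134689) = 358123 + √(1123322256 + 134689) = 358123 + √1123456945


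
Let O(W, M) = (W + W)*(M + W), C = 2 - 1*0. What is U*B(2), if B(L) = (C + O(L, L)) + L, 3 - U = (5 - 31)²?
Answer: -13460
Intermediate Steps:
C = 2 (C = 2 + 0 = 2)
O(W, M) = 2*W*(M + W) (O(W, M) = (2*W)*(M + W) = 2*W*(M + W))
U = -673 (U = 3 - (5 - 31)² = 3 - 1*(-26)² = 3 - 1*676 = 3 - 676 = -673)
B(L) = 2 + L + 4*L² (B(L) = (2 + 2*L*(L + L)) + L = (2 + 2*L*(2*L)) + L = (2 + 4*L²) + L = 2 + L + 4*L²)
U*B(2) = -673*(2 + 2 + 4*2²) = -673*(2 + 2 + 4*4) = -673*(2 + 2 + 16) = -673*20 = -13460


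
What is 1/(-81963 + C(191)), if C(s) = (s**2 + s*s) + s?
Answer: -1/8810 ≈ -0.00011351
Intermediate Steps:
C(s) = s + 2*s**2 (C(s) = (s**2 + s**2) + s = 2*s**2 + s = s + 2*s**2)
1/(-81963 + C(191)) = 1/(-81963 + 191*(1 + 2*191)) = 1/(-81963 + 191*(1 + 382)) = 1/(-81963 + 191*383) = 1/(-81963 + 73153) = 1/(-8810) = -1/8810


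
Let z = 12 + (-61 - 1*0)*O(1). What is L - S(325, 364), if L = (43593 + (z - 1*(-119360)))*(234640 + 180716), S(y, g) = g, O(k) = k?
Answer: 67663153460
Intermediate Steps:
z = -49 (z = 12 + (-61 - 1*0)*1 = 12 + (-61 + 0)*1 = 12 - 61*1 = 12 - 61 = -49)
L = 67663153824 (L = (43593 + (-49 - 1*(-119360)))*(234640 + 180716) = (43593 + (-49 + 119360))*415356 = (43593 + 119311)*415356 = 162904*415356 = 67663153824)
L - S(325, 364) = 67663153824 - 1*364 = 67663153824 - 364 = 67663153460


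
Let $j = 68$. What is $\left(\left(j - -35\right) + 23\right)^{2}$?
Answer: $15876$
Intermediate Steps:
$\left(\left(j - -35\right) + 23\right)^{2} = \left(\left(68 - -35\right) + 23\right)^{2} = \left(\left(68 + 35\right) + 23\right)^{2} = \left(103 + 23\right)^{2} = 126^{2} = 15876$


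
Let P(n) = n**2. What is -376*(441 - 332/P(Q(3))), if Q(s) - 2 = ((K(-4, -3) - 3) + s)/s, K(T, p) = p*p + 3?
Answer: -1461136/9 ≈ -1.6235e+5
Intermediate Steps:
K(T, p) = 3 + p**2 (K(T, p) = p**2 + 3 = 3 + p**2)
Q(s) = 2 + (9 + s)/s (Q(s) = 2 + (((3 + (-3)**2) - 3) + s)/s = 2 + (((3 + 9) - 3) + s)/s = 2 + ((12 - 3) + s)/s = 2 + (9 + s)/s)
-376*(441 - 332/P(Q(3))) = -376*(441 - 332/(3 + 9/3)**2) = -376*(441 - 332/(3 + 9*(1/3))**2) = -376*(441 - 332/(3 + 3)**2) = -376*(441 - 332/(6**2)) = -376*(441 - 332/36) = -376*(441 - 332*1/36) = -376*(441 - 83/9) = -376*3886/9 = -1461136/9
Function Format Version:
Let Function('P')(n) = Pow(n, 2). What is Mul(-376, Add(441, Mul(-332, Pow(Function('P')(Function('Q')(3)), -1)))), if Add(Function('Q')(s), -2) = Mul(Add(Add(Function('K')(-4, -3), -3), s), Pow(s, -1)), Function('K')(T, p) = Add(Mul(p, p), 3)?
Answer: Rational(-1461136, 9) ≈ -1.6235e+5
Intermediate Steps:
Function('K')(T, p) = Add(3, Pow(p, 2)) (Function('K')(T, p) = Add(Pow(p, 2), 3) = Add(3, Pow(p, 2)))
Function('Q')(s) = Add(2, Mul(Pow(s, -1), Add(9, s))) (Function('Q')(s) = Add(2, Mul(Add(Add(Add(3, Pow(-3, 2)), -3), s), Pow(s, -1))) = Add(2, Mul(Add(Add(Add(3, 9), -3), s), Pow(s, -1))) = Add(2, Mul(Add(Add(12, -3), s), Pow(s, -1))) = Add(2, Mul(Add(9, s), Pow(s, -1))) = Add(2, Mul(Pow(s, -1), Add(9, s))))
Mul(-376, Add(441, Mul(-332, Pow(Function('P')(Function('Q')(3)), -1)))) = Mul(-376, Add(441, Mul(-332, Pow(Pow(Add(3, Mul(9, Pow(3, -1))), 2), -1)))) = Mul(-376, Add(441, Mul(-332, Pow(Pow(Add(3, Mul(9, Rational(1, 3))), 2), -1)))) = Mul(-376, Add(441, Mul(-332, Pow(Pow(Add(3, 3), 2), -1)))) = Mul(-376, Add(441, Mul(-332, Pow(Pow(6, 2), -1)))) = Mul(-376, Add(441, Mul(-332, Pow(36, -1)))) = Mul(-376, Add(441, Mul(-332, Rational(1, 36)))) = Mul(-376, Add(441, Rational(-83, 9))) = Mul(-376, Rational(3886, 9)) = Rational(-1461136, 9)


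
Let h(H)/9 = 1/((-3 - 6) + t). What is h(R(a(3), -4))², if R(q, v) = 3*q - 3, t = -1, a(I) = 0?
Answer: 81/100 ≈ 0.81000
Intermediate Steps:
R(q, v) = -3 + 3*q
h(H) = -9/10 (h(H) = 9/((-3 - 6) - 1) = 9/(-9 - 1) = 9/(-10) = 9*(-⅒) = -9/10)
h(R(a(3), -4))² = (-9/10)² = 81/100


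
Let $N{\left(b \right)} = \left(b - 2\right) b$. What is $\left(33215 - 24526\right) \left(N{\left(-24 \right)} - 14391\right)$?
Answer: $-119621463$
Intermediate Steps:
$N{\left(b \right)} = b \left(-2 + b\right)$ ($N{\left(b \right)} = \left(-2 + b\right) b = b \left(-2 + b\right)$)
$\left(33215 - 24526\right) \left(N{\left(-24 \right)} - 14391\right) = \left(33215 - 24526\right) \left(- 24 \left(-2 - 24\right) - 14391\right) = 8689 \left(\left(-24\right) \left(-26\right) - 14391\right) = 8689 \left(624 - 14391\right) = 8689 \left(-13767\right) = -119621463$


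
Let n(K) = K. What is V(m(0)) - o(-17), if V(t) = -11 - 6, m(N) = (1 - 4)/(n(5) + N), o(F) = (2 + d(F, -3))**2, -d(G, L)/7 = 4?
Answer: -693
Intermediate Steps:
d(G, L) = -28 (d(G, L) = -7*4 = -28)
o(F) = 676 (o(F) = (2 - 28)**2 = (-26)**2 = 676)
m(N) = -3/(5 + N) (m(N) = (1 - 4)/(5 + N) = -3/(5 + N))
V(t) = -17
V(m(0)) - o(-17) = -17 - 1*676 = -17 - 676 = -693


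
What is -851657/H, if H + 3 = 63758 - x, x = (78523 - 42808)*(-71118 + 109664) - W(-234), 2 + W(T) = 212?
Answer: 851657/1376606425 ≈ 0.00061866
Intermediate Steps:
W(T) = 210 (W(T) = -2 + 212 = 210)
x = 1376670180 (x = (78523 - 42808)*(-71118 + 109664) - 1*210 = 35715*38546 - 210 = 1376670390 - 210 = 1376670180)
H = -1376606425 (H = -3 + (63758 - 1*1376670180) = -3 + (63758 - 1376670180) = -3 - 1376606422 = -1376606425)
-851657/H = -851657/(-1376606425) = -851657*(-1/1376606425) = 851657/1376606425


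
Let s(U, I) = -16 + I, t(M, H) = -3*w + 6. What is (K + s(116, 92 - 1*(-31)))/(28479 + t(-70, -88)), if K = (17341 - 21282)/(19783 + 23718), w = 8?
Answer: 1550222/412693987 ≈ 0.0037563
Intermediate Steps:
t(M, H) = -18 (t(M, H) = -3*8 + 6 = -24 + 6 = -18)
K = -3941/43501 ≈ -0.090596
(K + s(116, 92 - 1*(-31)))/(28479 + t(-70, -88)) = (-3941/43501 + (-16 + (92 - 1*(-31))))/(28479 - 18) = (-3941/43501 + (-16 + (92 + 31)))/28461 = (-3941/43501 + (-16 + 123))*(1/28461) = (-3941/43501 + 107)*(1/28461) = (4650666/43501)*(1/28461) = 1550222/412693987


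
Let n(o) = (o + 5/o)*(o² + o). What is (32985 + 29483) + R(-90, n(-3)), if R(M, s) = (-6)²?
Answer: 62504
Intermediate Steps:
n(o) = (o + o²)*(o + 5/o) (n(o) = (o + 5/o)*(o + o²) = (o + o²)*(o + 5/o))
R(M, s) = 36
(32985 + 29483) + R(-90, n(-3)) = (32985 + 29483) + 36 = 62468 + 36 = 62504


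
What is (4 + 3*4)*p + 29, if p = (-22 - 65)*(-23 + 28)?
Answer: -6931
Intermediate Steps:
p = -435 (p = -87*5 = -435)
(4 + 3*4)*p + 29 = (4 + 3*4)*(-435) + 29 = (4 + 12)*(-435) + 29 = 16*(-435) + 29 = -6960 + 29 = -6931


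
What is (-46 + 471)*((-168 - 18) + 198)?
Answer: 5100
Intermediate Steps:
(-46 + 471)*((-168 - 18) + 198) = 425*(-186 + 198) = 425*12 = 5100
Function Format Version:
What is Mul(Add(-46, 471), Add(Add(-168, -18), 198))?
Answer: 5100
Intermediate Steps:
Mul(Add(-46, 471), Add(Add(-168, -18), 198)) = Mul(425, Add(-186, 198)) = Mul(425, 12) = 5100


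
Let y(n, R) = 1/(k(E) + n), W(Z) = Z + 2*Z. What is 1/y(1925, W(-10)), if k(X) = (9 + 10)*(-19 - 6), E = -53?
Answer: 1450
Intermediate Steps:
k(X) = -475 (k(X) = 19*(-25) = -475)
W(Z) = 3*Z
y(n, R) = 1/(-475 + n)
1/y(1925, W(-10)) = 1/(1/(-475 + 1925)) = 1/(1/1450) = 1450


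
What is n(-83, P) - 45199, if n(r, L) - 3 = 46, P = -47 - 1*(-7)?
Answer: -45150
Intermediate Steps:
P = -40 (P = -47 + 7 = -40)
n(r, L) = 49 (n(r, L) = 3 + 46 = 49)
n(-83, P) - 45199 = 49 - 45199 = -45150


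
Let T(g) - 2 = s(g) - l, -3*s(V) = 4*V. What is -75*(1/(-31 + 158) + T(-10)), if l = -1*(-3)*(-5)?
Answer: -289000/127 ≈ -2275.6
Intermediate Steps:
l = -15 (l = 3*(-5) = -15)
s(V) = -4*V/3
T(g) = 17 - 4*g/3 (T(g) = 2 + (-4*g/3 - 1*(-15)) = 2 + (-4*g/3 + 15) = 2 + (15 - 4*g/3) = 17 - 4*g/3)
-75*(1/(-31 + 158) + T(-10)) = -75*(1/(-31 + 158) + (17 - 4/3*(-10))) = -75*(1/127 + (17 + 40/3)) = -75*(1/127 + 91/3) = -75*11560/381 = -289000/127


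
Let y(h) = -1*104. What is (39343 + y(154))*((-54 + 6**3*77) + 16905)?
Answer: 1313839437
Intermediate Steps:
y(h) = -104
(39343 + y(154))*((-54 + 6**3*77) + 16905) = (39343 - 104)*((-54 + 6**3*77) + 16905) = 39239*((-54 + 216*77) + 16905) = 39239*((-54 + 16632) + 16905) = 39239*(16578 + 16905) = 39239*33483 = 1313839437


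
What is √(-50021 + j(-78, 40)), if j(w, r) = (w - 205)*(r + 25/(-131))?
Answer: 2*I*√262936519/131 ≈ 247.56*I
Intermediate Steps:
j(w, r) = (-205 + w)*(-25/131 + r) (j(w, r) = (-205 + w)*(r + 25*(-1/131)) = (-205 + w)*(r - 25/131) = (-205 + w)*(-25/131 + r))
√(-50021 + j(-78, 40)) = √(-50021 + (5125/131 - 205*40 - 25/131*(-78) + 40*(-78))) = √(-50021 + (5125/131 - 8200 + 1950/131 - 3120)) = √(-50021 - 1475845/131) = √(-8028596/131) = 2*I*√262936519/131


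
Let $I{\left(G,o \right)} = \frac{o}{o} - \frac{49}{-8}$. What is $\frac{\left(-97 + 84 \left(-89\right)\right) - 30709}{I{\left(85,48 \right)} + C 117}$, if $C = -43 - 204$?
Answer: $\frac{306256}{231135} \approx 1.325$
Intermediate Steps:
$C = -247$
$I{\left(G,o \right)} = \frac{57}{8}$ ($I{\left(G,o \right)} = 1 - - \frac{49}{8} = 1 + \frac{49}{8} = \frac{57}{8}$)
$\frac{\left(-97 + 84 \left(-89\right)\right) - 30709}{I{\left(85,48 \right)} + C 117} = \frac{\left(-97 + 84 \left(-89\right)\right) - 30709}{\frac{57}{8} - 28899} = \frac{\left(-97 - 7476\right) - 30709}{\frac{57}{8} - 28899} = \frac{-7573 - 30709}{- \frac{231135}{8}} = \left(-38282\right) \left(- \frac{8}{231135}\right) = \frac{306256}{231135}$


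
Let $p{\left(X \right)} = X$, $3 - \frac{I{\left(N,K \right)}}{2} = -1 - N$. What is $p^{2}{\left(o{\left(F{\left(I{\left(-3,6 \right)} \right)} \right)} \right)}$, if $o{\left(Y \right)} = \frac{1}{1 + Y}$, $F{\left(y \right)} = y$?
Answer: $\frac{1}{9} \approx 0.11111$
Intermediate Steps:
$I{\left(N,K \right)} = 8 + 2 N$ ($I{\left(N,K \right)} = 6 - 2 \left(-1 - N\right) = 6 + \left(2 + 2 N\right) = 8 + 2 N$)
$p^{2}{\left(o{\left(F{\left(I{\left(-3,6 \right)} \right)} \right)} \right)} = \left(\frac{1}{1 + \left(8 + 2 \left(-3\right)\right)}\right)^{2} = \left(\frac{1}{1 + \left(8 - 6\right)}\right)^{2} = \left(\frac{1}{1 + 2}\right)^{2} = \left(\frac{1}{3}\right)^{2} = \frac{1}{9}$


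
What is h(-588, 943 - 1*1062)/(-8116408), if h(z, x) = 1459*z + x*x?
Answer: 843731/8116408 ≈ 0.10395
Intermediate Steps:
h(z, x) = x**2 + 1459*z (h(z, x) = 1459*z + x**2 = x**2 + 1459*z)
h(-588, 943 - 1*1062)/(-8116408) = ((943 - 1*1062)**2 + 1459*(-588))/(-8116408) = ((943 - 1062)**2 - 857892)*(-1/8116408) = ((-119)**2 - 857892)*(-1/8116408) = (14161 - 857892)*(-1/8116408) = -843731*(-1/8116408) = 843731/8116408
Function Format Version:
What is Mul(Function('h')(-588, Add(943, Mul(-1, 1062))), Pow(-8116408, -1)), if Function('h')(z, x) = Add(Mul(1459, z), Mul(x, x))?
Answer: Rational(843731, 8116408) ≈ 0.10395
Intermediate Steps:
Function('h')(z, x) = Add(Pow(x, 2), Mul(1459, z)) (Function('h')(z, x) = Add(Mul(1459, z), Pow(x, 2)) = Add(Pow(x, 2), Mul(1459, z)))
Mul(Function('h')(-588, Add(943, Mul(-1, 1062))), Pow(-8116408, -1)) = Mul(Add(Pow(Add(943, Mul(-1, 1062)), 2), Mul(1459, -588)), Pow(-8116408, -1)) = Mul(Add(Pow(Add(943, -1062), 2), -857892), Rational(-1, 8116408)) = Mul(Add(Pow(-119, 2), -857892), Rational(-1, 8116408)) = Mul(Add(14161, -857892), Rational(-1, 8116408)) = Mul(-843731, Rational(-1, 8116408)) = Rational(843731, 8116408)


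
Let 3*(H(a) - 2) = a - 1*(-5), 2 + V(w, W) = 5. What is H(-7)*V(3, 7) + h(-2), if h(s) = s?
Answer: 2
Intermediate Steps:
V(w, W) = 3 (V(w, W) = -2 + 5 = 3)
H(a) = 11/3 + a/3 (H(a) = 2 + (a - 1*(-5))/3 = 2 + (a + 5)/3 = 2 + (5 + a)/3 = 2 + (5/3 + a/3) = 11/3 + a/3)
H(-7)*V(3, 7) + h(-2) = (11/3 + (1/3)*(-7))*3 - 2 = (11/3 - 7/3)*3 - 2 = (4/3)*3 - 2 = 4 - 2 = 2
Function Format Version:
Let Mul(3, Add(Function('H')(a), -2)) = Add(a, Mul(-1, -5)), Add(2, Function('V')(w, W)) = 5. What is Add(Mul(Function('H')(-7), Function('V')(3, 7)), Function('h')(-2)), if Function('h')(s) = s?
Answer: 2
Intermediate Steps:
Function('V')(w, W) = 3 (Function('V')(w, W) = Add(-2, 5) = 3)
Function('H')(a) = Add(Rational(11, 3), Mul(Rational(1, 3), a)) (Function('H')(a) = Add(2, Mul(Rational(1, 3), Add(a, Mul(-1, -5)))) = Add(2, Mul(Rational(1, 3), Add(a, 5))) = Add(2, Mul(Rational(1, 3), Add(5, a))) = Add(2, Add(Rational(5, 3), Mul(Rational(1, 3), a))) = Add(Rational(11, 3), Mul(Rational(1, 3), a)))
Add(Mul(Function('H')(-7), Function('V')(3, 7)), Function('h')(-2)) = Add(Mul(Add(Rational(11, 3), Mul(Rational(1, 3), -7)), 3), -2) = Add(Mul(Add(Rational(11, 3), Rational(-7, 3)), 3), -2) = Add(Mul(Rational(4, 3), 3), -2) = Add(4, -2) = 2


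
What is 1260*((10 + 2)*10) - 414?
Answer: 150786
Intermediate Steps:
1260*((10 + 2)*10) - 414 = 1260*(12*10) - 414 = 1260*120 - 414 = 151200 - 414 = 150786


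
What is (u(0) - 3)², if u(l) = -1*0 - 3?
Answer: 36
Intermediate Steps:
u(l) = -3 (u(l) = 0 - 3 = -3)
(u(0) - 3)² = (-3 - 3)² = (-6)² = 36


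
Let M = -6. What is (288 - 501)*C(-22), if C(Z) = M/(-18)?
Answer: -71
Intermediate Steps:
C(Z) = ⅓ (C(Z) = -6/(-18) = -6*(-1/18) = ⅓)
(288 - 501)*C(-22) = (288 - 501)*(⅓) = -213*⅓ = -71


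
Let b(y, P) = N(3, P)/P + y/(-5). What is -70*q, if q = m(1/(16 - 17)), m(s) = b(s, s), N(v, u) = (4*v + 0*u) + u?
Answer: 756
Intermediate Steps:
N(v, u) = u + 4*v (N(v, u) = (4*v + 0) + u = 4*v + u = u + 4*v)
b(y, P) = -y/5 + (12 + P)/P (b(y, P) = (P + 4*3)/P + y/(-5) = (P + 12)/P + y*(-1/5) = (12 + P)/P - y/5 = -y/5 + (12 + P)/P)
m(s) = 1 + 12/s - s/5
q = -54/5 (q = 1 + 12/(1/(16 - 17)) - 1/(5*(16 - 17)) = 1 + 12/(1/(-1)) - 1/5/(-1) = 1 + 12/(-1) - 1/5*(-1) = 1 + 12*(-1) + 1/5 = 1 - 12 + 1/5 = -54/5 ≈ -10.800)
-70*q = -70*(-54/5) = 756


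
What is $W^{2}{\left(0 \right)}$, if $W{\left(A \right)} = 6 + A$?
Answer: $36$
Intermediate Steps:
$W^{2}{\left(0 \right)} = \left(6 + 0\right)^{2} = 6^{2} = 36$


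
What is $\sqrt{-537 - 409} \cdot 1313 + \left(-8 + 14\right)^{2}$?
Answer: $36 + 1313 i \sqrt{946} \approx 36.0 + 40384.0 i$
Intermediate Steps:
$\sqrt{-537 - 409} \cdot 1313 + \left(-8 + 14\right)^{2} = \sqrt{-946} \cdot 1313 + 6^{2} = i \sqrt{946} \cdot 1313 + 36 = 1313 i \sqrt{946} + 36 = 36 + 1313 i \sqrt{946}$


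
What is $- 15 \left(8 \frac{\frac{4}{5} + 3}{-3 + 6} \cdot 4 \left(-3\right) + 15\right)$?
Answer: $1599$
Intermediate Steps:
$- 15 \left(8 \frac{\frac{4}{5} + 3}{-3 + 6} \cdot 4 \left(-3\right) + 15\right) = - 15 \left(8 \frac{4 \cdot \frac{1}{5} + 3}{3} \cdot 4 \left(-3\right) + 15\right) = - 15 \left(8 \left(\frac{4}{5} + 3\right) \frac{1}{3} \cdot 4 \left(-3\right) + 15\right) = - 15 \left(8 \cdot \frac{19}{5} \cdot \frac{1}{3} \cdot 4 \left(-3\right) + 15\right) = - 15 \left(8 \cdot \frac{19}{15} \cdot 4 \left(-3\right) + 15\right) = - 15 \left(8 \cdot \frac{76}{15} \left(-3\right) + 15\right) = - 15 \left(8 \left(- \frac{76}{5}\right) + 15\right) = - 15 \left(- \frac{608}{5} + 15\right) = \left(-15\right) \left(- \frac{533}{5}\right) = 1599$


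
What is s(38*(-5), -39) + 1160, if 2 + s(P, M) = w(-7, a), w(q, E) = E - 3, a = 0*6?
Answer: 1155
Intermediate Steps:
a = 0
w(q, E) = -3 + E
s(P, M) = -5 (s(P, M) = -2 + (-3 + 0) = -2 - 3 = -5)
s(38*(-5), -39) + 1160 = -5 + 1160 = 1155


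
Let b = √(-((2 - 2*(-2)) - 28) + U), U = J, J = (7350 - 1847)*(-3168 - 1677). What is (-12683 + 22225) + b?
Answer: 9542 + I*√26662013 ≈ 9542.0 + 5163.5*I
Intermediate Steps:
J = -26662035 (J = 5503*(-4845) = -26662035)
U = -26662035
b = I*√26662013 (b = √(-((2 - 2*(-2)) - 28) - 26662035) = √(-((2 + 4) - 28) - 26662035) = √(-(6 - 28) - 26662035) = √(-1*(-22) - 26662035) = √(22 - 26662035) = √(-26662013) = I*√26662013 ≈ 5163.5*I)
(-12683 + 22225) + b = (-12683 + 22225) + I*√26662013 = 9542 + I*√26662013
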